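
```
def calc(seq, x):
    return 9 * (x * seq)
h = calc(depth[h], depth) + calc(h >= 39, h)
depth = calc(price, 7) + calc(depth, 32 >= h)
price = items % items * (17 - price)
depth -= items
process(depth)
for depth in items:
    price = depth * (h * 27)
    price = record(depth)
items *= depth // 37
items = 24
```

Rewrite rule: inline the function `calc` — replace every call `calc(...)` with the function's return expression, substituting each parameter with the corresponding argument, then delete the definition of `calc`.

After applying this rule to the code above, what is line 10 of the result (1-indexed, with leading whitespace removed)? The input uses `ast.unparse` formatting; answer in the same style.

Transformed code:
h = 9 * (depth * depth[h]) + 9 * (h * (h >= 39))
depth = 9 * (7 * price) + 9 * ((32 >= h) * depth)
price = items % items * (17 - price)
depth -= items
process(depth)
for depth in items:
    price = depth * (h * 27)
    price = record(depth)
items *= depth // 37
items = 24

items = 24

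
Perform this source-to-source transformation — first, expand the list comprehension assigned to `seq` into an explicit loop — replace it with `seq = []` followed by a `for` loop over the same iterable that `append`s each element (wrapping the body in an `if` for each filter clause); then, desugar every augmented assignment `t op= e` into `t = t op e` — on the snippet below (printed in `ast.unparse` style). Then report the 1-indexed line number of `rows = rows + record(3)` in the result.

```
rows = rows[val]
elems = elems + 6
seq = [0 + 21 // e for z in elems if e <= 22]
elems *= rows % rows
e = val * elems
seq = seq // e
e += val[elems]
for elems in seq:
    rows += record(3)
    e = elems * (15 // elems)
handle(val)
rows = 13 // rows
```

12

Transformed code:
rows = rows[val]
elems = elems + 6
seq = []
for z in elems:
    if e <= 22:
        seq.append(0 + 21 // e)
elems = elems * (rows % rows)
e = val * elems
seq = seq // e
e = e + val[elems]
for elems in seq:
    rows = rows + record(3)
    e = elems * (15 // elems)
handle(val)
rows = 13 // rows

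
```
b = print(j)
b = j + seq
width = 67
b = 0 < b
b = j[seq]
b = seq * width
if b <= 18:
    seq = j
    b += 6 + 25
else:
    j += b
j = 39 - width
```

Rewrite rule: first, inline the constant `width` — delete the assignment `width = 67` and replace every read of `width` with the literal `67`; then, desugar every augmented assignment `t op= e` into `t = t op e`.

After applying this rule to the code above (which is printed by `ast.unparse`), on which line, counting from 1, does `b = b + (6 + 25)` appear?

Transformed code:
b = print(j)
b = j + seq
b = 0 < b
b = j[seq]
b = seq * 67
if b <= 18:
    seq = j
    b = b + (6 + 25)
else:
    j = j + b
j = 39 - 67

8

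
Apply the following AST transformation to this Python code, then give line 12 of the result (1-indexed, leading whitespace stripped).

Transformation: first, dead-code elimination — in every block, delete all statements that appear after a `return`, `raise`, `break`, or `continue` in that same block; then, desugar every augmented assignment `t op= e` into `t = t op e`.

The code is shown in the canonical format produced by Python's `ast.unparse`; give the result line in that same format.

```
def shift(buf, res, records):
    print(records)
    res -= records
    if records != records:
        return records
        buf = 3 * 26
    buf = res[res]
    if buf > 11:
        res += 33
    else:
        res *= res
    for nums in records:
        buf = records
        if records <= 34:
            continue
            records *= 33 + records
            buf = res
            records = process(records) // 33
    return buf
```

buf = records

Transformed code:
def shift(buf, res, records):
    print(records)
    res = res - records
    if records != records:
        return records
    buf = res[res]
    if buf > 11:
        res = res + 33
    else:
        res = res * res
    for nums in records:
        buf = records
        if records <= 34:
            continue
    return buf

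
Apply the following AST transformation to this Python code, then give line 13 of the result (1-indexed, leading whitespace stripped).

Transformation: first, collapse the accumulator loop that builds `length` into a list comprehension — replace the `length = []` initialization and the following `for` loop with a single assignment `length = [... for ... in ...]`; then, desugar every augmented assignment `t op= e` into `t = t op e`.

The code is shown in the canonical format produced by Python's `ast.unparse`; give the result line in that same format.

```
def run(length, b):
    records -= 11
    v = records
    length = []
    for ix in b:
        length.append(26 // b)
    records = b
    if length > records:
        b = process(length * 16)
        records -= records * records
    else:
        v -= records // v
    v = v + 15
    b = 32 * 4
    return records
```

return records

Transformed code:
def run(length, b):
    records = records - 11
    v = records
    length = [26 // b for ix in b]
    records = b
    if length > records:
        b = process(length * 16)
        records = records - records * records
    else:
        v = v - records // v
    v = v + 15
    b = 32 * 4
    return records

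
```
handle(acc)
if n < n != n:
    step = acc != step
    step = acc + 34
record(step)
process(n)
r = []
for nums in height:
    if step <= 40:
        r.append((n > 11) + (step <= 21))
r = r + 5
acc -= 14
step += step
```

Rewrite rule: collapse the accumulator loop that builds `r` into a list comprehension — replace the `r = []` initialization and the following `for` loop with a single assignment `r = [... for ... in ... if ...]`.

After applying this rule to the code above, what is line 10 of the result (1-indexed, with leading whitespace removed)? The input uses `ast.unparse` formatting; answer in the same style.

Transformed code:
handle(acc)
if n < n != n:
    step = acc != step
    step = acc + 34
record(step)
process(n)
r = [(n > 11) + (step <= 21) for nums in height if step <= 40]
r = r + 5
acc -= 14
step += step

step += step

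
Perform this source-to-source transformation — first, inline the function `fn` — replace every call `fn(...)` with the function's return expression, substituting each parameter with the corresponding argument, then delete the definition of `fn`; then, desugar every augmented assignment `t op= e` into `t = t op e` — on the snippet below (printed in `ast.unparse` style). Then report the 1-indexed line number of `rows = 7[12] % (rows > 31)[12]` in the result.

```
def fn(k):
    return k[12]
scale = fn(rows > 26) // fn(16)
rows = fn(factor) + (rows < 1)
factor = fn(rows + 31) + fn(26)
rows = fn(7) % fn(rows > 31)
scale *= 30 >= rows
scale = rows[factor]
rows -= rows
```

Transformed code:
scale = (rows > 26)[12] // 16[12]
rows = factor[12] + (rows < 1)
factor = (rows + 31)[12] + 26[12]
rows = 7[12] % (rows > 31)[12]
scale = scale * (30 >= rows)
scale = rows[factor]
rows = rows - rows

4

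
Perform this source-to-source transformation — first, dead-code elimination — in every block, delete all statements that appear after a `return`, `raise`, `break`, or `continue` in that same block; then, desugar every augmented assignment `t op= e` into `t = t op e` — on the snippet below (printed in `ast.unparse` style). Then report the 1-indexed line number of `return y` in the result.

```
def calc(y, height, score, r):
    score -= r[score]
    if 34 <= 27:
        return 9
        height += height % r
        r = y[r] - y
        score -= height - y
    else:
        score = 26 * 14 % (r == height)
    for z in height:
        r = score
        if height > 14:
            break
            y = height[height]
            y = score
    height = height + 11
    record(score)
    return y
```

Transformed code:
def calc(y, height, score, r):
    score = score - r[score]
    if 34 <= 27:
        return 9
    else:
        score = 26 * 14 % (r == height)
    for z in height:
        r = score
        if height > 14:
            break
    height = height + 11
    record(score)
    return y

13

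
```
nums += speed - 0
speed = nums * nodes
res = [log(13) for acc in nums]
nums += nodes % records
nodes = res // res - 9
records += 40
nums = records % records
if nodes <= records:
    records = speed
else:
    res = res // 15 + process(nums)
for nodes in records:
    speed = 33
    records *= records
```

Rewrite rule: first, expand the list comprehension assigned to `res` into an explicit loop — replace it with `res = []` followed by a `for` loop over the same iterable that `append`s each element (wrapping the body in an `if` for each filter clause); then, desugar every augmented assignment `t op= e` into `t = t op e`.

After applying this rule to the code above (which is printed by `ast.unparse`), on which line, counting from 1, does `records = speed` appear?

Transformed code:
nums = nums + (speed - 0)
speed = nums * nodes
res = []
for acc in nums:
    res.append(log(13))
nums = nums + nodes % records
nodes = res // res - 9
records = records + 40
nums = records % records
if nodes <= records:
    records = speed
else:
    res = res // 15 + process(nums)
for nodes in records:
    speed = 33
    records = records * records

11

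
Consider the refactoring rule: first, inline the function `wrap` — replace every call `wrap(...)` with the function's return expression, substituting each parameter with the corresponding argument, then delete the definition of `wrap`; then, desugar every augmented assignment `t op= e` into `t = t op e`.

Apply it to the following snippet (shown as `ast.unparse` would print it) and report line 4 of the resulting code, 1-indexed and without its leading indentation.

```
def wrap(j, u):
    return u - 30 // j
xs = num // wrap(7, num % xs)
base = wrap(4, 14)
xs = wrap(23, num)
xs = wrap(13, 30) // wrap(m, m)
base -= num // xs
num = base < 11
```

xs = (30 - 30 // 13) // (m - 30 // m)

Transformed code:
xs = num // (num % xs - 30 // 7)
base = 14 - 30 // 4
xs = num - 30 // 23
xs = (30 - 30 // 13) // (m - 30 // m)
base = base - num // xs
num = base < 11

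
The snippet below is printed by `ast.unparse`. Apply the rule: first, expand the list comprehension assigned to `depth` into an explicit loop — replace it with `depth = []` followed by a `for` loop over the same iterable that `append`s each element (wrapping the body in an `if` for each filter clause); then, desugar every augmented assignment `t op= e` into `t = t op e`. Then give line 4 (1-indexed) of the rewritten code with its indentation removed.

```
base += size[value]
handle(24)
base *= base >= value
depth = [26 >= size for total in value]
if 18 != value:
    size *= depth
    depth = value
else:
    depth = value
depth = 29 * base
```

depth = []

Transformed code:
base = base + size[value]
handle(24)
base = base * (base >= value)
depth = []
for total in value:
    depth.append(26 >= size)
if 18 != value:
    size = size * depth
    depth = value
else:
    depth = value
depth = 29 * base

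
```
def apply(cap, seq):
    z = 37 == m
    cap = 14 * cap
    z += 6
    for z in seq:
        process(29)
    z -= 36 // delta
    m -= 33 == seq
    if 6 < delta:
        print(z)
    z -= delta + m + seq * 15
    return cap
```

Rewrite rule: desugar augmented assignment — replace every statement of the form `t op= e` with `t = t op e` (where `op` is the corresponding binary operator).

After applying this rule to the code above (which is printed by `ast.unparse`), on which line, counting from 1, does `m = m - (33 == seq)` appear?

Transformed code:
def apply(cap, seq):
    z = 37 == m
    cap = 14 * cap
    z = z + 6
    for z in seq:
        process(29)
    z = z - 36 // delta
    m = m - (33 == seq)
    if 6 < delta:
        print(z)
    z = z - (delta + m + seq * 15)
    return cap

8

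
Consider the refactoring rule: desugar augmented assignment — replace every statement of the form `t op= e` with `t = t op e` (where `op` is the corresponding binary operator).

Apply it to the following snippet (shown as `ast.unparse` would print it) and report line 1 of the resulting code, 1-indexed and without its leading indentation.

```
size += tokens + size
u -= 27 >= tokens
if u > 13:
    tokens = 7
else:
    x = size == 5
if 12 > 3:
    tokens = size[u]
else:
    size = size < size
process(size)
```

size = size + (tokens + size)

Transformed code:
size = size + (tokens + size)
u = u - (27 >= tokens)
if u > 13:
    tokens = 7
else:
    x = size == 5
if 12 > 3:
    tokens = size[u]
else:
    size = size < size
process(size)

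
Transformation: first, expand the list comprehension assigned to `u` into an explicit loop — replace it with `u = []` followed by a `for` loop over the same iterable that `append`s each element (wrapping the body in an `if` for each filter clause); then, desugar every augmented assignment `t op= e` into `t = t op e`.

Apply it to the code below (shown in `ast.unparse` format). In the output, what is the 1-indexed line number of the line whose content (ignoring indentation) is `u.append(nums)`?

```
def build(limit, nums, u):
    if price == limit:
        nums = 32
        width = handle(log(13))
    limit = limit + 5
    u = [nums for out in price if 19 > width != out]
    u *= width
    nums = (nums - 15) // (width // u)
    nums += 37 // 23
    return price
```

Transformed code:
def build(limit, nums, u):
    if price == limit:
        nums = 32
        width = handle(log(13))
    limit = limit + 5
    u = []
    for out in price:
        if 19 > width != out:
            u.append(nums)
    u = u * width
    nums = (nums - 15) // (width // u)
    nums = nums + 37 // 23
    return price

9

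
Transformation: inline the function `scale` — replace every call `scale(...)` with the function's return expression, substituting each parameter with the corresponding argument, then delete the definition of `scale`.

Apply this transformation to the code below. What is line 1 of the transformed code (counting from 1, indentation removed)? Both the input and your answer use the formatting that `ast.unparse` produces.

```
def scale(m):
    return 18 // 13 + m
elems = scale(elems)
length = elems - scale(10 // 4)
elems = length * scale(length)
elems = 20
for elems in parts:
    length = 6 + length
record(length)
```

elems = 18 // 13 + elems

Transformed code:
elems = 18 // 13 + elems
length = elems - (18 // 13 + 10 // 4)
elems = length * (18 // 13 + length)
elems = 20
for elems in parts:
    length = 6 + length
record(length)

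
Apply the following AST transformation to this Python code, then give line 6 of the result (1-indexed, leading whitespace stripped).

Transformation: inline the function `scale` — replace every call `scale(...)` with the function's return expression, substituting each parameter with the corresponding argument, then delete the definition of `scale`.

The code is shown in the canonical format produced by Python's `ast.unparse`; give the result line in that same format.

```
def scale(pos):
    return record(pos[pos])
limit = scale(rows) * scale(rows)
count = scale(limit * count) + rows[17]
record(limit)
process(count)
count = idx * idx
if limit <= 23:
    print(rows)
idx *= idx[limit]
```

Transformed code:
limit = record(rows[rows]) * record(rows[rows])
count = record((limit * count)[limit * count]) + rows[17]
record(limit)
process(count)
count = idx * idx
if limit <= 23:
    print(rows)
idx *= idx[limit]

if limit <= 23:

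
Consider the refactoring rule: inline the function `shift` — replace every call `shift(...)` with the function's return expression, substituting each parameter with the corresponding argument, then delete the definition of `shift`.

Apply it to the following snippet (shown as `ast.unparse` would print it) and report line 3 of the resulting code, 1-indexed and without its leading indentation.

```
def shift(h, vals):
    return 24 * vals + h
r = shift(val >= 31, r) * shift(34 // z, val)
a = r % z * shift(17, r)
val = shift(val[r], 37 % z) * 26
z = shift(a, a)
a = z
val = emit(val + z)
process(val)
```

Transformed code:
r = (24 * r + (val >= 31)) * (24 * val + 34 // z)
a = r % z * (24 * r + 17)
val = (24 * (37 % z) + val[r]) * 26
z = 24 * a + a
a = z
val = emit(val + z)
process(val)

val = (24 * (37 % z) + val[r]) * 26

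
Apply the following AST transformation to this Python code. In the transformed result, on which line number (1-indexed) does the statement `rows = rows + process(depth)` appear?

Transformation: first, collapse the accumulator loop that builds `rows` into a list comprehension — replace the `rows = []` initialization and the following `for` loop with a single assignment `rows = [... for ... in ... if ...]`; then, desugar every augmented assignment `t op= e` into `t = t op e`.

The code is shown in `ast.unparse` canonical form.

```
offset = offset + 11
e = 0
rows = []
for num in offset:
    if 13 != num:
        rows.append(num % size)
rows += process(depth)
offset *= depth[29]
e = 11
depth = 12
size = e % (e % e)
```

Transformed code:
offset = offset + 11
e = 0
rows = [num % size for num in offset if 13 != num]
rows = rows + process(depth)
offset = offset * depth[29]
e = 11
depth = 12
size = e % (e % e)

4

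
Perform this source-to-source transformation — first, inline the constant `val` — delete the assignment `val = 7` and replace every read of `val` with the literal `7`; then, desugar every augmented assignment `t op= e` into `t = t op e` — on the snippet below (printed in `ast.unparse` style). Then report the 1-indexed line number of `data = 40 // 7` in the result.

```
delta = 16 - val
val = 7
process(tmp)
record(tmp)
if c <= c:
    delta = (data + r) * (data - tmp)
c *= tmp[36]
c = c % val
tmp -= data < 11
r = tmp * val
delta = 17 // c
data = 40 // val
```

11

Transformed code:
delta = 16 - 7
process(tmp)
record(tmp)
if c <= c:
    delta = (data + r) * (data - tmp)
c = c * tmp[36]
c = c % 7
tmp = tmp - (data < 11)
r = tmp * 7
delta = 17 // c
data = 40 // 7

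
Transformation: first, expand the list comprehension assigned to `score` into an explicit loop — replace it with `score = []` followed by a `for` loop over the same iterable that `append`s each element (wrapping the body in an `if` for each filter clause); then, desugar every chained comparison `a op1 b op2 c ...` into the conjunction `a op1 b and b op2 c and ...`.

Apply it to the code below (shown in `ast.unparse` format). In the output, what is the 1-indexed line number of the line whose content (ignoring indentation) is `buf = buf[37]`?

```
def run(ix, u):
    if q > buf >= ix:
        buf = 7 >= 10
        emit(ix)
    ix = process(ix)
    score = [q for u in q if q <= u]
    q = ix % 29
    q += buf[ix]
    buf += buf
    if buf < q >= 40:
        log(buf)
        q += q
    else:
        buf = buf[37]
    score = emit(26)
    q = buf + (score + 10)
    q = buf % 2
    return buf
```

17

Transformed code:
def run(ix, u):
    if q > buf and buf >= ix:
        buf = 7 >= 10
        emit(ix)
    ix = process(ix)
    score = []
    for u in q:
        if q <= u:
            score.append(q)
    q = ix % 29
    q += buf[ix]
    buf += buf
    if buf < q and q >= 40:
        log(buf)
        q += q
    else:
        buf = buf[37]
    score = emit(26)
    q = buf + (score + 10)
    q = buf % 2
    return buf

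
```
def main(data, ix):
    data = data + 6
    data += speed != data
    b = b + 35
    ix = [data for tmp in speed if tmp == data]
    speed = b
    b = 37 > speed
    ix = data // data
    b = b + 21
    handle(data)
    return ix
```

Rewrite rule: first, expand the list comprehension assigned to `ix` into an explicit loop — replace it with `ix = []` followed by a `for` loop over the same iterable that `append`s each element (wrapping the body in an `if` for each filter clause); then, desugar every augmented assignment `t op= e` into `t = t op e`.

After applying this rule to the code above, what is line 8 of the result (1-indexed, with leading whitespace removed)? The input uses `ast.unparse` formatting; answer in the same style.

ix.append(data)

Transformed code:
def main(data, ix):
    data = data + 6
    data = data + (speed != data)
    b = b + 35
    ix = []
    for tmp in speed:
        if tmp == data:
            ix.append(data)
    speed = b
    b = 37 > speed
    ix = data // data
    b = b + 21
    handle(data)
    return ix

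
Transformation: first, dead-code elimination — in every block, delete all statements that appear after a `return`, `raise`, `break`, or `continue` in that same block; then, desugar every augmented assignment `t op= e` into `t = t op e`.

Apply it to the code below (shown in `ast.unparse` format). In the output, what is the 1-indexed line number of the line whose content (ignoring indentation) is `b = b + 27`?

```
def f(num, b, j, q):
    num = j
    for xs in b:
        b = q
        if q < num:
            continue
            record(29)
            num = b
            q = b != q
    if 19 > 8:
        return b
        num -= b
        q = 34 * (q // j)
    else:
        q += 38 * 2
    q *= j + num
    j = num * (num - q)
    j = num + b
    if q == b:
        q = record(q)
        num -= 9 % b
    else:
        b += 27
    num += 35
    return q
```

Transformed code:
def f(num, b, j, q):
    num = j
    for xs in b:
        b = q
        if q < num:
            continue
    if 19 > 8:
        return b
    else:
        q = q + 38 * 2
    q = q * (j + num)
    j = num * (num - q)
    j = num + b
    if q == b:
        q = record(q)
        num = num - 9 % b
    else:
        b = b + 27
    num = num + 35
    return q

18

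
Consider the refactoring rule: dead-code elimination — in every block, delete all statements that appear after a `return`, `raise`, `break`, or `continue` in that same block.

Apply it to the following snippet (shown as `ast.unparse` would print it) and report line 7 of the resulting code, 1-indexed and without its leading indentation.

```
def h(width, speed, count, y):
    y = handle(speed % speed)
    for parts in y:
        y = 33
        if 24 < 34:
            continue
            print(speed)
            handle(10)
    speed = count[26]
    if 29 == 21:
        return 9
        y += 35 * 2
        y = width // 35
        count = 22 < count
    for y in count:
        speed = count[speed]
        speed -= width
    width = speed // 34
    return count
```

speed = count[26]

Transformed code:
def h(width, speed, count, y):
    y = handle(speed % speed)
    for parts in y:
        y = 33
        if 24 < 34:
            continue
    speed = count[26]
    if 29 == 21:
        return 9
    for y in count:
        speed = count[speed]
        speed -= width
    width = speed // 34
    return count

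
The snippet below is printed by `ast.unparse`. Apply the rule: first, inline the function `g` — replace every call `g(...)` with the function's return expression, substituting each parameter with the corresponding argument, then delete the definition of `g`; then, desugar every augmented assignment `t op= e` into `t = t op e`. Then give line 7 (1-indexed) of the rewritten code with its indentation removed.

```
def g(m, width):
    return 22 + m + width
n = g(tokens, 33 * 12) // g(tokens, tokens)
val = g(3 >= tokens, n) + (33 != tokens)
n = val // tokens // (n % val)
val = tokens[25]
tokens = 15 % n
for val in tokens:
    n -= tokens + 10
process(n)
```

Transformed code:
n = (22 + tokens + 33 * 12) // (22 + tokens + tokens)
val = 22 + (3 >= tokens) + n + (33 != tokens)
n = val // tokens // (n % val)
val = tokens[25]
tokens = 15 % n
for val in tokens:
    n = n - (tokens + 10)
process(n)

n = n - (tokens + 10)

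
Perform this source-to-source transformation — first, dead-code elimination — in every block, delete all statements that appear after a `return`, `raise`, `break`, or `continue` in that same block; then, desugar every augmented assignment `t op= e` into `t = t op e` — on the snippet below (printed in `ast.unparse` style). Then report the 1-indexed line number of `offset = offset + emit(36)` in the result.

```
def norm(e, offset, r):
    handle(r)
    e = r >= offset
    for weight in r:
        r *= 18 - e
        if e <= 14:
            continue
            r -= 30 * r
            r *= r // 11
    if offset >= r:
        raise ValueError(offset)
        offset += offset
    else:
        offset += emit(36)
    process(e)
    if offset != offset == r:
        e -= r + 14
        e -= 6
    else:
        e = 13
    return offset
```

11

Transformed code:
def norm(e, offset, r):
    handle(r)
    e = r >= offset
    for weight in r:
        r = r * (18 - e)
        if e <= 14:
            continue
    if offset >= r:
        raise ValueError(offset)
    else:
        offset = offset + emit(36)
    process(e)
    if offset != offset == r:
        e = e - (r + 14)
        e = e - 6
    else:
        e = 13
    return offset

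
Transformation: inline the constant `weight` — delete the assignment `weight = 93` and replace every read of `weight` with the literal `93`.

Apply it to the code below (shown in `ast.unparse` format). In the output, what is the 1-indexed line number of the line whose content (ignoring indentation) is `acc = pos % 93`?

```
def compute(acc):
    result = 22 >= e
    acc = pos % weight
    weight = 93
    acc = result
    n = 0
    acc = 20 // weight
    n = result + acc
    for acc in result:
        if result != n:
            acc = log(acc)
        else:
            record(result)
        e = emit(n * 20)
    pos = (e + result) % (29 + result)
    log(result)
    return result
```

Transformed code:
def compute(acc):
    result = 22 >= e
    acc = pos % 93
    acc = result
    n = 0
    acc = 20 // 93
    n = result + acc
    for acc in result:
        if result != n:
            acc = log(acc)
        else:
            record(result)
        e = emit(n * 20)
    pos = (e + result) % (29 + result)
    log(result)
    return result

3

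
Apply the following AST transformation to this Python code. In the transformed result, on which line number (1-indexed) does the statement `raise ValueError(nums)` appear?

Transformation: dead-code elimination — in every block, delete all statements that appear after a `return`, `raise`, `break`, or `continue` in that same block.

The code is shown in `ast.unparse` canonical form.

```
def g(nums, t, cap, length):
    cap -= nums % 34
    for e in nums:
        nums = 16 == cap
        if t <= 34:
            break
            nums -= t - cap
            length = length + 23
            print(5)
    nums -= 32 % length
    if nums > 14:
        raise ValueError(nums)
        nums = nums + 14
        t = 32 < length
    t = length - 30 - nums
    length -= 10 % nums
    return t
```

9

Transformed code:
def g(nums, t, cap, length):
    cap -= nums % 34
    for e in nums:
        nums = 16 == cap
        if t <= 34:
            break
    nums -= 32 % length
    if nums > 14:
        raise ValueError(nums)
    t = length - 30 - nums
    length -= 10 % nums
    return t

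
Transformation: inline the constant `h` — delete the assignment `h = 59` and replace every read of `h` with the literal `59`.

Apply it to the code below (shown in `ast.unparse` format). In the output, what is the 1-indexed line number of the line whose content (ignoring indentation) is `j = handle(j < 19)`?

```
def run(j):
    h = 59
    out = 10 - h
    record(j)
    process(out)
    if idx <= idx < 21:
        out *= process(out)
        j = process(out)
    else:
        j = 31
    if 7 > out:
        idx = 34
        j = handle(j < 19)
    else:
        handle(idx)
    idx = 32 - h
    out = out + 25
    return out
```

Transformed code:
def run(j):
    out = 10 - 59
    record(j)
    process(out)
    if idx <= idx < 21:
        out *= process(out)
        j = process(out)
    else:
        j = 31
    if 7 > out:
        idx = 34
        j = handle(j < 19)
    else:
        handle(idx)
    idx = 32 - 59
    out = out + 25
    return out

12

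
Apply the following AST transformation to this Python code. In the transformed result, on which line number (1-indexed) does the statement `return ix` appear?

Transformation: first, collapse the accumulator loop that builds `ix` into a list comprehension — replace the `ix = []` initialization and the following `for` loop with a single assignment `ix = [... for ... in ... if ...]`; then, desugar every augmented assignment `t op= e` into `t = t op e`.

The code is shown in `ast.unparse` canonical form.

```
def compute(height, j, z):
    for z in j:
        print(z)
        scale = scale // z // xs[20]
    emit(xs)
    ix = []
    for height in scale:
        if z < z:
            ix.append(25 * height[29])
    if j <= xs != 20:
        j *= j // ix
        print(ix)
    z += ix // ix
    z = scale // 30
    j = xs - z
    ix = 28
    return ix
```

14

Transformed code:
def compute(height, j, z):
    for z in j:
        print(z)
        scale = scale // z // xs[20]
    emit(xs)
    ix = [25 * height[29] for height in scale if z < z]
    if j <= xs != 20:
        j = j * (j // ix)
        print(ix)
    z = z + ix // ix
    z = scale // 30
    j = xs - z
    ix = 28
    return ix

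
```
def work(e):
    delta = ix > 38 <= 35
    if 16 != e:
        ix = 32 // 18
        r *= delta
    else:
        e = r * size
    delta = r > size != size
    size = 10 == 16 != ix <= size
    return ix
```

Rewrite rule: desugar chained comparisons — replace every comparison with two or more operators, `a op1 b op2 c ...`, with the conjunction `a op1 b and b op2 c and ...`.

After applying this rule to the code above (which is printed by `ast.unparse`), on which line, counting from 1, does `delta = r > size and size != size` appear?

8

Transformed code:
def work(e):
    delta = ix > 38 and 38 <= 35
    if 16 != e:
        ix = 32 // 18
        r *= delta
    else:
        e = r * size
    delta = r > size and size != size
    size = 10 == 16 and 16 != ix and (ix <= size)
    return ix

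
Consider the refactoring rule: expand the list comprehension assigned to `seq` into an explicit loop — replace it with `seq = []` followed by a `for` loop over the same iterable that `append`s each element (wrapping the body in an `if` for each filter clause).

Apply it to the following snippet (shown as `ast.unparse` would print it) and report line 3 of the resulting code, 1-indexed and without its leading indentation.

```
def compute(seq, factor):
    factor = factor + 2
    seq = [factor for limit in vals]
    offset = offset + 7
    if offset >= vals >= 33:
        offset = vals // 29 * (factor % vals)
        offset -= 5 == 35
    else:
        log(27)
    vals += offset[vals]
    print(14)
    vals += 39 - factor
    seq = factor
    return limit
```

seq = []

Transformed code:
def compute(seq, factor):
    factor = factor + 2
    seq = []
    for limit in vals:
        seq.append(factor)
    offset = offset + 7
    if offset >= vals >= 33:
        offset = vals // 29 * (factor % vals)
        offset -= 5 == 35
    else:
        log(27)
    vals += offset[vals]
    print(14)
    vals += 39 - factor
    seq = factor
    return limit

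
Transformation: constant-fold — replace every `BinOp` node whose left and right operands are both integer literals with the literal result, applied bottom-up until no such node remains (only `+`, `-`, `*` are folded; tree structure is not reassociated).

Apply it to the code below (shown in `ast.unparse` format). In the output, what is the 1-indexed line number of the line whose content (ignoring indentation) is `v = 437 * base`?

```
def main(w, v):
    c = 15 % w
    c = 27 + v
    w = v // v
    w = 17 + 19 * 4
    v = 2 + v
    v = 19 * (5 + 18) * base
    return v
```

7

Transformed code:
def main(w, v):
    c = 15 % w
    c = 27 + v
    w = v // v
    w = 93
    v = 2 + v
    v = 437 * base
    return v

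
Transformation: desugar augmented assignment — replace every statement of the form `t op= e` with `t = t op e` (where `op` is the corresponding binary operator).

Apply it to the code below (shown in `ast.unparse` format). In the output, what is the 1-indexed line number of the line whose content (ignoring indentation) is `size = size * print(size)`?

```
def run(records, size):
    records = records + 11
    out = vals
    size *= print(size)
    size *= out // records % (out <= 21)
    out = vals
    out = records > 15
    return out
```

Transformed code:
def run(records, size):
    records = records + 11
    out = vals
    size = size * print(size)
    size = size * (out // records % (out <= 21))
    out = vals
    out = records > 15
    return out

4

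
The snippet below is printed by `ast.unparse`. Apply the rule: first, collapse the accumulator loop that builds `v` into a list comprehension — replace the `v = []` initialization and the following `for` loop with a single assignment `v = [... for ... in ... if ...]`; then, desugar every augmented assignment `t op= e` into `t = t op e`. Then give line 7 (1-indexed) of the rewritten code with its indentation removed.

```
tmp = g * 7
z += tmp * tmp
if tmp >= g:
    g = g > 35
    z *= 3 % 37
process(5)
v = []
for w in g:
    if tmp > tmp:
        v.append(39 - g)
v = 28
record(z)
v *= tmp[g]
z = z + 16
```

v = [39 - g for w in g if tmp > tmp]

Transformed code:
tmp = g * 7
z = z + tmp * tmp
if tmp >= g:
    g = g > 35
    z = z * (3 % 37)
process(5)
v = [39 - g for w in g if tmp > tmp]
v = 28
record(z)
v = v * tmp[g]
z = z + 16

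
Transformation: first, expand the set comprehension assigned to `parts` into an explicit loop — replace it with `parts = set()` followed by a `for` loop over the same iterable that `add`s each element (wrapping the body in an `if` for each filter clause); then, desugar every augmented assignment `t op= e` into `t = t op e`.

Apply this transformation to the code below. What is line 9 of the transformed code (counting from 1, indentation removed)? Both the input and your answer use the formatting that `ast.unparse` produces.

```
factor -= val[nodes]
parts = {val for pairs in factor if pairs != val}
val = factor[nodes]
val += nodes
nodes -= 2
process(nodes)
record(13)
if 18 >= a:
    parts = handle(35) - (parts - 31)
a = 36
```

process(nodes)

Transformed code:
factor = factor - val[nodes]
parts = set()
for pairs in factor:
    if pairs != val:
        parts.add(val)
val = factor[nodes]
val = val + nodes
nodes = nodes - 2
process(nodes)
record(13)
if 18 >= a:
    parts = handle(35) - (parts - 31)
a = 36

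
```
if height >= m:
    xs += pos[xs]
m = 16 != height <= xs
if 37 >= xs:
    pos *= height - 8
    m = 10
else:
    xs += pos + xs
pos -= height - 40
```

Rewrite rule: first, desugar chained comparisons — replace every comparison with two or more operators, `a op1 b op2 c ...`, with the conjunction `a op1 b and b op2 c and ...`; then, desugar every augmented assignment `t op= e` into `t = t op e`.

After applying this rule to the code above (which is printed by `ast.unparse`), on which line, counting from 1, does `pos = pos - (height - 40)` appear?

Transformed code:
if height >= m:
    xs = xs + pos[xs]
m = 16 != height and height <= xs
if 37 >= xs:
    pos = pos * (height - 8)
    m = 10
else:
    xs = xs + (pos + xs)
pos = pos - (height - 40)

9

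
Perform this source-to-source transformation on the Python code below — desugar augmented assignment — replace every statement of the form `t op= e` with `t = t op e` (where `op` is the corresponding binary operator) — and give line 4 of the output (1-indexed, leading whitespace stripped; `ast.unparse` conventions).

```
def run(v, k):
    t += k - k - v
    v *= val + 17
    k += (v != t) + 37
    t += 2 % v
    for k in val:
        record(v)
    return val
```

k = k + ((v != t) + 37)

Transformed code:
def run(v, k):
    t = t + (k - k - v)
    v = v * (val + 17)
    k = k + ((v != t) + 37)
    t = t + 2 % v
    for k in val:
        record(v)
    return val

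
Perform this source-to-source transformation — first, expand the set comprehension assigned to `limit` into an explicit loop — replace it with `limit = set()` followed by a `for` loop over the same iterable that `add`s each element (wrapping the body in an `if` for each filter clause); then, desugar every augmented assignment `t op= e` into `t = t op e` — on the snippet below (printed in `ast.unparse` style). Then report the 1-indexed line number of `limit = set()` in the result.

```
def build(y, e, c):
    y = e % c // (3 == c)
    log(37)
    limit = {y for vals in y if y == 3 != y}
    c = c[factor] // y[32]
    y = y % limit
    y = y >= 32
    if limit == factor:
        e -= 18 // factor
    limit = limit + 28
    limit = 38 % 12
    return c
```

4

Transformed code:
def build(y, e, c):
    y = e % c // (3 == c)
    log(37)
    limit = set()
    for vals in y:
        if y == 3 != y:
            limit.add(y)
    c = c[factor] // y[32]
    y = y % limit
    y = y >= 32
    if limit == factor:
        e = e - 18 // factor
    limit = limit + 28
    limit = 38 % 12
    return c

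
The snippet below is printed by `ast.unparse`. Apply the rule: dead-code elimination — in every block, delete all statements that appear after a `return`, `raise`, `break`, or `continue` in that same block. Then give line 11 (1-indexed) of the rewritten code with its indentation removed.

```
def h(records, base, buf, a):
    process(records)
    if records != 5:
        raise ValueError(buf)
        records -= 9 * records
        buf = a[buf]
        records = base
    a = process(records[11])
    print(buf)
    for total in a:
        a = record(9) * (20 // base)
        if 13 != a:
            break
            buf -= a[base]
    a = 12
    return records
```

a = 12

Transformed code:
def h(records, base, buf, a):
    process(records)
    if records != 5:
        raise ValueError(buf)
    a = process(records[11])
    print(buf)
    for total in a:
        a = record(9) * (20 // base)
        if 13 != a:
            break
    a = 12
    return records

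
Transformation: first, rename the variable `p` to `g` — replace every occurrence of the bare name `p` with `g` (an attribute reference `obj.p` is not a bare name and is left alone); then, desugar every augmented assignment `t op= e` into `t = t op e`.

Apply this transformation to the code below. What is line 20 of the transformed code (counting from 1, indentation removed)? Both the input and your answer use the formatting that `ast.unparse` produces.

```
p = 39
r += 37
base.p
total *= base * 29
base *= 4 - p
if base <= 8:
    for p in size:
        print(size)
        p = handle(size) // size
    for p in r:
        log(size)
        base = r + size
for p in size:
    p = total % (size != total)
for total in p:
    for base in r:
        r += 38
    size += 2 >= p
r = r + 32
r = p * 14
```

r = g * 14

Transformed code:
g = 39
r = r + 37
base.p
total = total * (base * 29)
base = base * (4 - g)
if base <= 8:
    for g in size:
        print(size)
        g = handle(size) // size
    for g in r:
        log(size)
        base = r + size
for g in size:
    g = total % (size != total)
for total in g:
    for base in r:
        r = r + 38
    size = size + (2 >= g)
r = r + 32
r = g * 14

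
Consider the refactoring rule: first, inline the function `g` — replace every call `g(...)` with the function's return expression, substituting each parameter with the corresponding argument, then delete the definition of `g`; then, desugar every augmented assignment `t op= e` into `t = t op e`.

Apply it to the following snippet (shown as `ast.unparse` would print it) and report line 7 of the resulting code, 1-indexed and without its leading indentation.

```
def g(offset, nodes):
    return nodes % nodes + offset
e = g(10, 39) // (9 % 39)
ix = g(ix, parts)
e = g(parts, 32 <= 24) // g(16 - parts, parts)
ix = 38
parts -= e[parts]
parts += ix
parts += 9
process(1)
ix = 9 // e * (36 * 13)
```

parts = parts + 9

Transformed code:
e = (39 % 39 + 10) // (9 % 39)
ix = parts % parts + ix
e = ((32 <= 24) % (32 <= 24) + parts) // (parts % parts + (16 - parts))
ix = 38
parts = parts - e[parts]
parts = parts + ix
parts = parts + 9
process(1)
ix = 9 // e * (36 * 13)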